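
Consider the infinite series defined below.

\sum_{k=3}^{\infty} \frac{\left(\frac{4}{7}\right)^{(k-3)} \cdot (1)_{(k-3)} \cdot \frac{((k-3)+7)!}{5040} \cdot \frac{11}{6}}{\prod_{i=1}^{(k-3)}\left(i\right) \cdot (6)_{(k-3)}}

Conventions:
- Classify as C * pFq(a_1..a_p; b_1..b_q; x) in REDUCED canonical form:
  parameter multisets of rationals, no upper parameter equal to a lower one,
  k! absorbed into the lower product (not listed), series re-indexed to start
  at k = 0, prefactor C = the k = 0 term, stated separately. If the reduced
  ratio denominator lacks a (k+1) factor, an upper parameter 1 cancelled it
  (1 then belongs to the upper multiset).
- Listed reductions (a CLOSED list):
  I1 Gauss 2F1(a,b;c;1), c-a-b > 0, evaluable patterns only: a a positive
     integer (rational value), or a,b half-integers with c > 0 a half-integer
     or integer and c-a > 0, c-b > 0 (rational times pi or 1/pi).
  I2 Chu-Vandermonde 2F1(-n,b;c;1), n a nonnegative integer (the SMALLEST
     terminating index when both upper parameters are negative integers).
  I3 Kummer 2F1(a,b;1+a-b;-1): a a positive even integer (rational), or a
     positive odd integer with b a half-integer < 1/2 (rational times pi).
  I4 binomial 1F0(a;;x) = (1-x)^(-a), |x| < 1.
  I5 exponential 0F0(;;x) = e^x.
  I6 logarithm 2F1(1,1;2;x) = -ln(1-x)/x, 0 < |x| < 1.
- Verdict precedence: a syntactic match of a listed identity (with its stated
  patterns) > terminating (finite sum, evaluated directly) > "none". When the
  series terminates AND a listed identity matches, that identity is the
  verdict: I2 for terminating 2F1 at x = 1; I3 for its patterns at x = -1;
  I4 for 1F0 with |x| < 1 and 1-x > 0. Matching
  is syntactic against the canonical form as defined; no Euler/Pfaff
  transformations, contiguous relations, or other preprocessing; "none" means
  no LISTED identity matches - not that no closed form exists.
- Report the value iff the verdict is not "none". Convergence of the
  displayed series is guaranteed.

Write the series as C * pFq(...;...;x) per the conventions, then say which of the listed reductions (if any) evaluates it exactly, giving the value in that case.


The series (x = \frac{4}{7}) is 2F1: upper {1, 8}, lower {6}, prefactor \frac{11}{6}. Verdict: no listed reduction: x = \frac{4}{7} and upper {1, 8} fail every I1-I6 pattern.

Key step: t_0 being \frac{11}{6}, the factorial ratio (prefactor 11/6) (k+a-1)!/(a-1)! is a rising factorial (a)_k.
Adjacent-term ratio: r(k) = \frac{4}{7} * (k+1) (k+8) / [(k+6) (k+1)] - rational in k, leading ratio \frac{4}{7}; with t_0 = \frac{11}{6}, classification follows.


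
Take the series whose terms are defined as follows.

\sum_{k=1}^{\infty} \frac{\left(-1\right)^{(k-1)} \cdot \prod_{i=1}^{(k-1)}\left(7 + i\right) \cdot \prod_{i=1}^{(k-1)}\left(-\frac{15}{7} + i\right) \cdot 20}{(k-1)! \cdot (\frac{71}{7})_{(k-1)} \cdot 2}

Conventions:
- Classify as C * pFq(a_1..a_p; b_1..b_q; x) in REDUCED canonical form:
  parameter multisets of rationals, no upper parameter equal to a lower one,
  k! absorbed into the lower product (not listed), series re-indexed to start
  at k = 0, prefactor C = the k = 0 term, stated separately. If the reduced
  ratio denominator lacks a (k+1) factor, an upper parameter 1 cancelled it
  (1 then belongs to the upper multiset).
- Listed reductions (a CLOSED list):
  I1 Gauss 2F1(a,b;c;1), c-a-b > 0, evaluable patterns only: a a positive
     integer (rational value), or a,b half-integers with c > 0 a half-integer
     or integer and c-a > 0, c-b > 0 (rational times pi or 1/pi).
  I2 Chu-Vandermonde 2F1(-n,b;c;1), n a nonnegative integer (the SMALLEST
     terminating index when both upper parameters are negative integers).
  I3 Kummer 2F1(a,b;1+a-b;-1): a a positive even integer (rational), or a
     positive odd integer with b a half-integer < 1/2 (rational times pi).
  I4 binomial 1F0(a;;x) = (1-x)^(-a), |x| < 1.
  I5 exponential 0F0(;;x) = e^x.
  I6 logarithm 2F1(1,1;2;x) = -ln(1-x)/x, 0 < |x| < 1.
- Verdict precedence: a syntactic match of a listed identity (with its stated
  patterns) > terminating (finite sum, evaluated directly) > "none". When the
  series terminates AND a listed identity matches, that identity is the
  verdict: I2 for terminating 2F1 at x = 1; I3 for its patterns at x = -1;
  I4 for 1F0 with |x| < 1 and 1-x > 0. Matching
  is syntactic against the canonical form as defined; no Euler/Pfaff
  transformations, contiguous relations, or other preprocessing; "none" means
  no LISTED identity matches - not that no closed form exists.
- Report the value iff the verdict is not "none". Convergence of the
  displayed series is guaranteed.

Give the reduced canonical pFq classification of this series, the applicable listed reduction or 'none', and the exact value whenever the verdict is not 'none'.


Classification (C = 10): 2F1 with upper {-\frac{8}{7}, 8}, lower {\frac{71}{7}}, argument x = -1. Verdict: this is Kummer's theorem (I3) (x = -1; c = \frac{71}{7} equals 1+a-b for upper {-\frac{8}{7}, 8}: listed pattern). Hence: \frac{326800}{16807}.

Key step: t_0 being 10, the running product (prefactor 10) telescopes to a rising factorial.
Step ratio: r(k) = -1 * (k-\frac{8}{7}) (k+8) / [(k+\frac{71}{7}) (k+1)] ; factor over Q: parameters, x = -1, and C = 10.


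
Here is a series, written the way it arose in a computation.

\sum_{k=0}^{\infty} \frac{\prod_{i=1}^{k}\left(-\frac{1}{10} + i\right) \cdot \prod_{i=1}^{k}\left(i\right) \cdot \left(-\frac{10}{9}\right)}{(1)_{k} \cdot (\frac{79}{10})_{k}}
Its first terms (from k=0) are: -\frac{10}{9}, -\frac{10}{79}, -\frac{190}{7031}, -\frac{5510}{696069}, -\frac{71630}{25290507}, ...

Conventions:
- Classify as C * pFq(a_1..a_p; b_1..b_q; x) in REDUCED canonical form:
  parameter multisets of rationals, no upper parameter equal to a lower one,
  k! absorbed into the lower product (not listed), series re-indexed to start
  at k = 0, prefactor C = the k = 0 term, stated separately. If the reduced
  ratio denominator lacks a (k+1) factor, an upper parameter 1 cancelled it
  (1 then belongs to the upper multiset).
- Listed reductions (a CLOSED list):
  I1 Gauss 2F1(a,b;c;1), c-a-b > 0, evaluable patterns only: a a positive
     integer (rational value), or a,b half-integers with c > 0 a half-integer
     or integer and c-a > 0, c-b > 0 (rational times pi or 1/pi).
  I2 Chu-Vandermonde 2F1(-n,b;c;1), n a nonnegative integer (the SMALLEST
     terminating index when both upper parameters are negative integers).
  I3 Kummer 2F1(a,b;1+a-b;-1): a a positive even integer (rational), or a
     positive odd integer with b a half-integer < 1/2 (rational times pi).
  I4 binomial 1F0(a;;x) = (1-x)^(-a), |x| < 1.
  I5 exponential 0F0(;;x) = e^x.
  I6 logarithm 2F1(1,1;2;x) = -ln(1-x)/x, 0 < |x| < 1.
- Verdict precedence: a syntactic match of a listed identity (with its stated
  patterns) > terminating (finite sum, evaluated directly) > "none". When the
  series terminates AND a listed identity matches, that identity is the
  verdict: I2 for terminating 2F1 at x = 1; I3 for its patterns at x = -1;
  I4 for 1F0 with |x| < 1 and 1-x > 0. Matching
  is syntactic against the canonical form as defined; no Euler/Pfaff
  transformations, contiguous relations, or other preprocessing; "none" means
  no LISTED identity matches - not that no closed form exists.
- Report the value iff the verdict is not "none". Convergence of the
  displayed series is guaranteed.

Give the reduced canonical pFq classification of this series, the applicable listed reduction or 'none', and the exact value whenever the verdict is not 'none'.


x = 1 here; the reduced form reads 2F1, upper {\frac{9}{10}, 1}, lower {\frac{79}{10}}, C = -\frac{10}{9}. Verdict at x = 1: the Gauss summation I1 matches (x = 1: the Gamma ratio telescopes since c-a-b = 6 > 0 and a = 1 in Z>0). Value: -\frac{23}{18}.

Structural cue: from the first term -\frac{10}{9}: (1)_k (C = -10/9, x = 1) is k! itself.
Consecutive-term ratio: r(k) = 1 * (k+\frac{9}{10}) (k+1) / [(k+\frac{79}{10}) (k+1)] - rational; roots negated = parameters, x = 1, C = -\frac{10}{9}.


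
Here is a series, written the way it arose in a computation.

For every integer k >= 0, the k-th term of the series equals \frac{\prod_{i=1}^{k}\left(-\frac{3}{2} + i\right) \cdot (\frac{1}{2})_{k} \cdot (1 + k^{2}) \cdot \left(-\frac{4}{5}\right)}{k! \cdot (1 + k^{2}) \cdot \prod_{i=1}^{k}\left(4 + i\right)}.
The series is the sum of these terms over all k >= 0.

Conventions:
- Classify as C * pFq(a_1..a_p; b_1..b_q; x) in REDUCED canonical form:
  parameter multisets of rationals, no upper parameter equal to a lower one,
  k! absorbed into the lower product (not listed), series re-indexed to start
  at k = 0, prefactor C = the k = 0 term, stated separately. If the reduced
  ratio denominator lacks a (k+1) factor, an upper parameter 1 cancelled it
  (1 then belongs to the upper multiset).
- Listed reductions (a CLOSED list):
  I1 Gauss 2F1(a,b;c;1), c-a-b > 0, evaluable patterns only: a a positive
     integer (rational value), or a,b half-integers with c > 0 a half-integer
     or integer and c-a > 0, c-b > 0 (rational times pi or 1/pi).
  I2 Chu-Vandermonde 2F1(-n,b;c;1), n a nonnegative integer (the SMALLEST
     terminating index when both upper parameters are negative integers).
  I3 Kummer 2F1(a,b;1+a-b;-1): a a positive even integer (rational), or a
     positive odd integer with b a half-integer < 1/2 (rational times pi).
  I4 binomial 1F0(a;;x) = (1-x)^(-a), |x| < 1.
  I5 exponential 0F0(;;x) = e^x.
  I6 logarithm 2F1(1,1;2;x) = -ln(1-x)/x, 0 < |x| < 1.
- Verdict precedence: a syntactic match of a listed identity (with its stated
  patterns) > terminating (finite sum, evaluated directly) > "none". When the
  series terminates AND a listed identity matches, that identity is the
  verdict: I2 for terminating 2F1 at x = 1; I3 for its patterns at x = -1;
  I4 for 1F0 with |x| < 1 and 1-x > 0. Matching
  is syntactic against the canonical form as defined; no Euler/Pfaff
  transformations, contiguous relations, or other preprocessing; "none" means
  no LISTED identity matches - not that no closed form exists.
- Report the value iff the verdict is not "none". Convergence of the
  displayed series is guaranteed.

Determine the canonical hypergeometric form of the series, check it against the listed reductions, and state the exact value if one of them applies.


With C = -\frac{4}{5}: the canonical form is 2F1(-\frac{1}{2}, \frac{1}{2}; 5; 1). Verdict at x = 1: Gauss (I1, half-integer pattern) matches (x = 1; upper {-\frac{1}{2}, \frac{1}{2}} half-integers, c = 5 in the evaluable pattern). Its exact value is \left(-\frac{131072}{55125}\right) / \pi.

Key step: from the first term -\frac{4}{5}: striking the common factor k^2 + 1 reduces the term (prefactor -4/5).
Consecutive-term ratio: r(k) = 1 * (k-\frac{1}{2}) (k+\frac{1}{2}) / [(k+5) (k+1)] - poly over poly, x = 1 from leading terms; C = -\frac{4}{5} at k = 0.


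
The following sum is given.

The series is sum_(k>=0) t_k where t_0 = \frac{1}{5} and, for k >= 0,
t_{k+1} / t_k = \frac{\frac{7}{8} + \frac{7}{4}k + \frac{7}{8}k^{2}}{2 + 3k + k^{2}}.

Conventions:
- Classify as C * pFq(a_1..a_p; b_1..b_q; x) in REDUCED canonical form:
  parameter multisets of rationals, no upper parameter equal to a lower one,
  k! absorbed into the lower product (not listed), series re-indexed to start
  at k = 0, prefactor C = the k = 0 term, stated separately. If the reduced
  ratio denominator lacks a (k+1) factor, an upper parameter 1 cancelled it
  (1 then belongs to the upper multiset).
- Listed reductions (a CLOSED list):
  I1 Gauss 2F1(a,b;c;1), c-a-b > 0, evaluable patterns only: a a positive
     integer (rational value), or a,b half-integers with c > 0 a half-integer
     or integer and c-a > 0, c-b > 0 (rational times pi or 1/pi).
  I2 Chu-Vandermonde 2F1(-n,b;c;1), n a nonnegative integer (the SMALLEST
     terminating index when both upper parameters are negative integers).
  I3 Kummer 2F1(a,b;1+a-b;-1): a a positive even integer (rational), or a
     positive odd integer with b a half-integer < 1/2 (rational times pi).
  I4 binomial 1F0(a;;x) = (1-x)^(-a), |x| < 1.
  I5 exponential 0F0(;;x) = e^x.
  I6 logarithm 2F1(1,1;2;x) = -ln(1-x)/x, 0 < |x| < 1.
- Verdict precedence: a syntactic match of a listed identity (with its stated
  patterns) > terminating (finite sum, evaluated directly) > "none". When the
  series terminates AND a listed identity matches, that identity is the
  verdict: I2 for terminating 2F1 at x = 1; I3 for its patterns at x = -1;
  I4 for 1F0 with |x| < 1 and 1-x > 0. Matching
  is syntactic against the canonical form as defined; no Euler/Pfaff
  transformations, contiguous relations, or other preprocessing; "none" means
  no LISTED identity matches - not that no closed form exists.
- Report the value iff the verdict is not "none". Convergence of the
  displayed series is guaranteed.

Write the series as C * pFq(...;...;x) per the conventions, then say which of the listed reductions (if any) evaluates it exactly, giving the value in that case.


First insight: t_0 = \frac{1}{5} here, and the expanded ratio factors over Q; C = 1/5, x = 7/8, roots give parameters.
Step ratio: r(k) = \frac{7}{8} * (k+1) (k+1) / [(k+2) (k+1)] ; factor over Q: parameters, x = \frac{7}{8}, and C = \frac{1}{5}.

Canonical form: C = \frac{1}{5} times 2F1 with upper {1, 1}, lower {2}, x = \frac{7}{8}. Verdict: logarithm (I6) applies (the logarithm: parameters (1,1;2), x = \frac{7}{8}). Its exact value is \left(-\frac{8}{35}\right) \cdot \ln\left(\frac{1}{8}\right).


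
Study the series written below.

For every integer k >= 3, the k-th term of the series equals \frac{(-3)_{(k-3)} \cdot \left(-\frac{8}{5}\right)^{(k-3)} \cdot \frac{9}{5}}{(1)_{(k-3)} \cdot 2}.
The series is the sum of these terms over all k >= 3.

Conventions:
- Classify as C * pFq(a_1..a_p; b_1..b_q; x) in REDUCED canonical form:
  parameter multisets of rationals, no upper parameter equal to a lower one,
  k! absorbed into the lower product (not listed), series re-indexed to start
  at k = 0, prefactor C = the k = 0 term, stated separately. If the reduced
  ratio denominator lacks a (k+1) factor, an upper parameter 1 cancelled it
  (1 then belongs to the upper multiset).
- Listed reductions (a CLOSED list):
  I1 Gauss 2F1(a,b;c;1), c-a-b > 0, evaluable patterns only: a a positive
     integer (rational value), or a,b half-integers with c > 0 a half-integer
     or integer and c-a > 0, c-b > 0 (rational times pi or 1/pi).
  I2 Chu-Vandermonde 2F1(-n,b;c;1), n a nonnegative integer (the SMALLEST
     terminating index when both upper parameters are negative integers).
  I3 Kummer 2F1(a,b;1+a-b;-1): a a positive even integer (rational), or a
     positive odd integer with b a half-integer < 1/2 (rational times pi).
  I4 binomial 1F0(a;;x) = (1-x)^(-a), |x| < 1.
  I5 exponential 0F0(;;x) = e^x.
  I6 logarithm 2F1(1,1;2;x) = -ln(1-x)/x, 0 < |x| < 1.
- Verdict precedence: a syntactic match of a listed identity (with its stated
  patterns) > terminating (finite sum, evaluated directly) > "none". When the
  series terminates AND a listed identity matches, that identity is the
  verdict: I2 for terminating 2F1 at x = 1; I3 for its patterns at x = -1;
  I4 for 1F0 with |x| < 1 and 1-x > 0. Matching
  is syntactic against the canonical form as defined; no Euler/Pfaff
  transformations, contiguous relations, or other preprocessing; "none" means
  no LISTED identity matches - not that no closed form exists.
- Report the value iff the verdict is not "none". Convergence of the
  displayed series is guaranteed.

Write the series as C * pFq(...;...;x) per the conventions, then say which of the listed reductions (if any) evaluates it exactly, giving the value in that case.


Key step: t_0 being \frac{9}{10}, (1)_k (C = 9/10, x = -8/5) is k! itself.
Term ratio: r(k) = -\frac{8}{5} * (k-3) / [(k+1)] - rational in k, leading ratio -\frac{8}{5}; with t_0 = \frac{9}{10}, classification follows.

At argument -\frac{8}{5}: a 1F0 with upper {-3}, lower {-}, scaled by C = \frac{9}{10}. Verdict: terminating - the sum ends at index 3 because -3 is a negative integer; exact evaluation follows. Sum: \frac{19773}{1250}.


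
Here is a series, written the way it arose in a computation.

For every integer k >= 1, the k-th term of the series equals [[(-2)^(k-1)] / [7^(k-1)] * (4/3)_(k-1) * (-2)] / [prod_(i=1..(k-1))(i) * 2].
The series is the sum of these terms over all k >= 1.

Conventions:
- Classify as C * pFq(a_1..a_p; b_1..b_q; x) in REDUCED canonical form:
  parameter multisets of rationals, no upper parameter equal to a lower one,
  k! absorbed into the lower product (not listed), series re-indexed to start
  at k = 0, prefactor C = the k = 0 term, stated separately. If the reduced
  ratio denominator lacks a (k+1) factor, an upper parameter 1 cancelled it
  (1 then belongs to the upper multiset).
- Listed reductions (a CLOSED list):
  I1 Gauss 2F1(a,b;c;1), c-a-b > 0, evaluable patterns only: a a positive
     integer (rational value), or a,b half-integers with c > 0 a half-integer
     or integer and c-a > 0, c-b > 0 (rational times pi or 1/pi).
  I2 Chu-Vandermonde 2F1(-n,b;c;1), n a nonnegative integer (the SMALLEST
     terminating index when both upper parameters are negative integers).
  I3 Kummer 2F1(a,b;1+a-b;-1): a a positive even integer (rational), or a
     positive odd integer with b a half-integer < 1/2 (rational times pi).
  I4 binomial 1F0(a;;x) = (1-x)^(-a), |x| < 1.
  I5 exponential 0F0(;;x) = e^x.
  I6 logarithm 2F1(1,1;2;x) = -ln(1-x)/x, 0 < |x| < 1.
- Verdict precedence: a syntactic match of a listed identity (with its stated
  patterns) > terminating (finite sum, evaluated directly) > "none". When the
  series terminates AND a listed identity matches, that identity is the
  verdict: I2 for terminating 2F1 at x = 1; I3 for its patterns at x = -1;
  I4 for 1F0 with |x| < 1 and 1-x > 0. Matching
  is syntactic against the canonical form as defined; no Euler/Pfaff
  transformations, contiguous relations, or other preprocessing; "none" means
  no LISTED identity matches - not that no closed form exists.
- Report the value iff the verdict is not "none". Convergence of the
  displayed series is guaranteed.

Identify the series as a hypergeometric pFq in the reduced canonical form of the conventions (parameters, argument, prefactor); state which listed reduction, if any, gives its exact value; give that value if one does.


The tell: from the first term -1: the two geometric factors (C = -1) combine into one argument.
Consecutive-term ratio: r(k) = (-2/7) * (k+4/3) / [(k+1)] - poly over poly, x = (-2/7) from leading terms; C = -1 at k = 0.

The series (x = -2/7) is 1F0: upper {4/3}, lower {-}, prefactor -1. Verdict (x = -2/7): the binomial series (I4) applies (the 1F0 binomial series: exponent -4/3, x = -2/7). Its exact value is (-1) * (9/7)^(-4/3).


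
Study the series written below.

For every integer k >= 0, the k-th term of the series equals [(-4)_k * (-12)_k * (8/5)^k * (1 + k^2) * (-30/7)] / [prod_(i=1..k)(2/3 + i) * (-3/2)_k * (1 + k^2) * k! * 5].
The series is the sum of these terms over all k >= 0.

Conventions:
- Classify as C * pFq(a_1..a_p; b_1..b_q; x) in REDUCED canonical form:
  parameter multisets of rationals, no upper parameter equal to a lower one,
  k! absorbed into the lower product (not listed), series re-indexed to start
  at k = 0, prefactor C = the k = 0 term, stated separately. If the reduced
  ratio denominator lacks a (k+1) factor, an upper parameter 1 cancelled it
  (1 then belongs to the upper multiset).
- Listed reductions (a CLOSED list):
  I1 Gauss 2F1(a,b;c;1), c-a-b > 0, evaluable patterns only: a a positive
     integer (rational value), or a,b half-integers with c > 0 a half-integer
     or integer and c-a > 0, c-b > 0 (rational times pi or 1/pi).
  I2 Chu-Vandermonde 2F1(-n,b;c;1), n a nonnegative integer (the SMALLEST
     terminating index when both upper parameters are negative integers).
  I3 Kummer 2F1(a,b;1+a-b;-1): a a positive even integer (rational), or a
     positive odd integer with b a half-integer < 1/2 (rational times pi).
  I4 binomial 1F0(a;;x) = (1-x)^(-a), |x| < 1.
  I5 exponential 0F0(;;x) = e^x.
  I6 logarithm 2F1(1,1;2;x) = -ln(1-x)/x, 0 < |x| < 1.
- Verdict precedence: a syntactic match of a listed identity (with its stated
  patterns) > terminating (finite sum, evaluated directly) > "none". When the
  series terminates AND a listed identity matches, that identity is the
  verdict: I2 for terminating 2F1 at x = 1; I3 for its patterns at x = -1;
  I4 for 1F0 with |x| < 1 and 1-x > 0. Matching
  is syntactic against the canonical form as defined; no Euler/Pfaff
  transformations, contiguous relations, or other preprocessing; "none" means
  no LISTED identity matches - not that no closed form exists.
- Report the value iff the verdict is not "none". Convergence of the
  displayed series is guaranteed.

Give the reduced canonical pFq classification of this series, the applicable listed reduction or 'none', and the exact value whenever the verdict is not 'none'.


This is -6/7 * 2F2(-12, -4; -3/2, 5/3; 8/5) in reduced canonical form. Verdict: terminating - the sum ends at index 4 because -4 is a negative integer; exact evaluation follows. Hence: -155859594/30625.

First insight: x = (8/5) and the lower running product (C = -6/7, x = 8/5) is a rising factorial.
Adjacent-term ratio: r(k) = (8/5) * (k-12) (k-4) / [(k-3/2) (k+5/3) (k+1)] - rational in k, leading ratio (8/5); with t_0 = -6/7, classification follows.


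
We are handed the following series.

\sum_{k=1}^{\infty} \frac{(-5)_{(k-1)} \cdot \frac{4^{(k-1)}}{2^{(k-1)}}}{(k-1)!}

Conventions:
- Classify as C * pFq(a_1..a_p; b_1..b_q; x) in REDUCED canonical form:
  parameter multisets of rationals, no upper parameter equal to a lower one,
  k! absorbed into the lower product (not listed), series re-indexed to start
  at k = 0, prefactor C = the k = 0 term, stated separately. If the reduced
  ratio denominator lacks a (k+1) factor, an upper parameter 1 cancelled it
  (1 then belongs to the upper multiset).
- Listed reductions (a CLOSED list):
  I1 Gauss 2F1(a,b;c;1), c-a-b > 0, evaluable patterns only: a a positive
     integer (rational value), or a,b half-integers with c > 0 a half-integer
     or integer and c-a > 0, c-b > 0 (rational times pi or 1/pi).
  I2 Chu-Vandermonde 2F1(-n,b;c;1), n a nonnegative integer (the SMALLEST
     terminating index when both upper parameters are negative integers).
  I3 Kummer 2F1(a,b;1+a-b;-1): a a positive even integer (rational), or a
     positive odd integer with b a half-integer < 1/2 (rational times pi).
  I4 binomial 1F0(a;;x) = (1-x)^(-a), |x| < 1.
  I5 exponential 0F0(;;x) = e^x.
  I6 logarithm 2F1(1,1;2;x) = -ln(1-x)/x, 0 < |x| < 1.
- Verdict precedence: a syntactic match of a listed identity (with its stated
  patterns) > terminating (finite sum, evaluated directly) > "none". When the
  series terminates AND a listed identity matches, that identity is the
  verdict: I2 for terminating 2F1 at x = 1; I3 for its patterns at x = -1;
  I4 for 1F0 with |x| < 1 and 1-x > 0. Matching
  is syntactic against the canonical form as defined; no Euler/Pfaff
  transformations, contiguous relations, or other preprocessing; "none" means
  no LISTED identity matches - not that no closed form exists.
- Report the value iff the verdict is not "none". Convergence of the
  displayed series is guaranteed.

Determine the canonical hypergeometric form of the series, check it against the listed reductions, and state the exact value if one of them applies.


Canonical form: C = 1 times 1F0 with upper {-5}, lower {-}, x = 2. Verdict: terminating. With -5 upstairs the series is a 6-term polynomial sum; evaluated term by term. Exact value: -1.

Key observation: with t_0 = 1, the two k-th powers (C = 1) combine into one argument.
Step ratio: r(k) = 2 * (k-5) / [(k+1)] - rational in k, leading ratio 2; with t_0 = 1, classification follows.


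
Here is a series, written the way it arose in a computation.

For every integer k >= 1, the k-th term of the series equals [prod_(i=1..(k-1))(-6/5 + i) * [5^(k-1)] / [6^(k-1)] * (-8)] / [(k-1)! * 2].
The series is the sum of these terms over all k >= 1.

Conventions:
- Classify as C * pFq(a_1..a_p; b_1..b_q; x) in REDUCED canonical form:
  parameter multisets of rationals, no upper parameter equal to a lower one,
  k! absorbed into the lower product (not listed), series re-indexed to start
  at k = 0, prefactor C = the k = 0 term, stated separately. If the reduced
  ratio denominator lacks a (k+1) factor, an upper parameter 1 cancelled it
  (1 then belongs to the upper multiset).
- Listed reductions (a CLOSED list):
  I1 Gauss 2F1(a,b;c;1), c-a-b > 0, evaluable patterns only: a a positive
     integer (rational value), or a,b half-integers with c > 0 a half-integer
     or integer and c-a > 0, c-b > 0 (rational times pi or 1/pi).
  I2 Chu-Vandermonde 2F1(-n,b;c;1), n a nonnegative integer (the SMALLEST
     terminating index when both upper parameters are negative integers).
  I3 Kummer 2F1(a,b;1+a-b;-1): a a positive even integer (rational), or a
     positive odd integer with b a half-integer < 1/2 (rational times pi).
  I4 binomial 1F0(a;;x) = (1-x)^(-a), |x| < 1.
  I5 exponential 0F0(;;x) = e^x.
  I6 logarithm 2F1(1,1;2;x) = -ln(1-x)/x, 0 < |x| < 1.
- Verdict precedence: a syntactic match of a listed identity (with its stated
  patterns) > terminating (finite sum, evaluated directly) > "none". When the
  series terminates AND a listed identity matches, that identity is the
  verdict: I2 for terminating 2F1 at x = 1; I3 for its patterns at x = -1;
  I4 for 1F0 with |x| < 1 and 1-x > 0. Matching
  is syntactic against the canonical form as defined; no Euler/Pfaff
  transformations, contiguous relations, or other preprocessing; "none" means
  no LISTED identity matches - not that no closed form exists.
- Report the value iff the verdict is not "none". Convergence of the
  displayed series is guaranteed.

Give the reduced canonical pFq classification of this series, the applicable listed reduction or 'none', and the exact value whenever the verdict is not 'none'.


The series (x = 5/6) is 1F0: upper {-1/5}, lower {-}, prefactor -4. Verdict: this is the I4 binomial reduction (the 1F0 binomial series: exponent 1/5, x = 5/6). Its exact value is (-4) * (1/6)^(1/5).

Key step: x = (5/6) and the two geometric factors (prefactor -4) combine into one argument.
Term ratio: r(k) = (5/6) * (k-1/5) / [(k+1)] - poly over poly, x = (5/6) from leading terms; C = -4 at k = 0.


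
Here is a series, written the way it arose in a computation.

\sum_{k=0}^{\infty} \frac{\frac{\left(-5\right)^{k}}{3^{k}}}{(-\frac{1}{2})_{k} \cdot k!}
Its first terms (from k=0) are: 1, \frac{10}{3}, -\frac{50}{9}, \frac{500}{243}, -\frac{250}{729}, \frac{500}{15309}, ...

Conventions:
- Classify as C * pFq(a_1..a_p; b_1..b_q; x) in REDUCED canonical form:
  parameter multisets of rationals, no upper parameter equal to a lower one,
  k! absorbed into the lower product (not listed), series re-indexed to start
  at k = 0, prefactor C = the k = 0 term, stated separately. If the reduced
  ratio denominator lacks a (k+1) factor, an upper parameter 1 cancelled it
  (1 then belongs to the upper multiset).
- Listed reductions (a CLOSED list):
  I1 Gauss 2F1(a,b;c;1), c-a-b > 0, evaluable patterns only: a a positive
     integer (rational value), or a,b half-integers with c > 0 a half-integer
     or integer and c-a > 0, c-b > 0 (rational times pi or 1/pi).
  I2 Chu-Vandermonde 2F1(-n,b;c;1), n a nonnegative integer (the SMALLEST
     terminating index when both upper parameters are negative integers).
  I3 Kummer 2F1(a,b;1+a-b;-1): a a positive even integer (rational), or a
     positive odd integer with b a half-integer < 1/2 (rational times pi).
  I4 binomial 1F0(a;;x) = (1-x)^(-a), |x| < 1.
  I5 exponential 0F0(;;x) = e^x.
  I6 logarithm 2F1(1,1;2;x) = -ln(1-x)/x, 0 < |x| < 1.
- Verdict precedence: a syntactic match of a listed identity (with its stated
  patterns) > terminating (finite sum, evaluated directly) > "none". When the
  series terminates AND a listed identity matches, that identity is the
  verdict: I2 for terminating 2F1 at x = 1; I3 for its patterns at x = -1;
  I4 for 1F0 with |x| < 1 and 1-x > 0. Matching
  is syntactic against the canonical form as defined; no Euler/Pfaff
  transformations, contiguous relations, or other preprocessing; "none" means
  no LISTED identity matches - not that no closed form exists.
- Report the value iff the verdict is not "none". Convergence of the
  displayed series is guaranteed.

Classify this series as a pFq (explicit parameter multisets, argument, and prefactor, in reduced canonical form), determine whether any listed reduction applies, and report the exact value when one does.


At argument -\frac{5}{3}: a 0F1 with upper {-}, lower {-\frac{1}{2}}, scaled by C = 1. Verdict: none here - no I1-I6 shape fits x = -\frac{5}{3} with lower {-\frac{1}{2}}.

Structural cue: t_0 = 1 here, and the two geometric factors (C = 1) combine into one argument.
Term ratio: r(k) = -\frac{5}{3} * 1 / [(k-\frac{1}{2}) (k+1)] - poly over poly, x = -\frac{5}{3} from leading terms; C = 1 at k = 0.


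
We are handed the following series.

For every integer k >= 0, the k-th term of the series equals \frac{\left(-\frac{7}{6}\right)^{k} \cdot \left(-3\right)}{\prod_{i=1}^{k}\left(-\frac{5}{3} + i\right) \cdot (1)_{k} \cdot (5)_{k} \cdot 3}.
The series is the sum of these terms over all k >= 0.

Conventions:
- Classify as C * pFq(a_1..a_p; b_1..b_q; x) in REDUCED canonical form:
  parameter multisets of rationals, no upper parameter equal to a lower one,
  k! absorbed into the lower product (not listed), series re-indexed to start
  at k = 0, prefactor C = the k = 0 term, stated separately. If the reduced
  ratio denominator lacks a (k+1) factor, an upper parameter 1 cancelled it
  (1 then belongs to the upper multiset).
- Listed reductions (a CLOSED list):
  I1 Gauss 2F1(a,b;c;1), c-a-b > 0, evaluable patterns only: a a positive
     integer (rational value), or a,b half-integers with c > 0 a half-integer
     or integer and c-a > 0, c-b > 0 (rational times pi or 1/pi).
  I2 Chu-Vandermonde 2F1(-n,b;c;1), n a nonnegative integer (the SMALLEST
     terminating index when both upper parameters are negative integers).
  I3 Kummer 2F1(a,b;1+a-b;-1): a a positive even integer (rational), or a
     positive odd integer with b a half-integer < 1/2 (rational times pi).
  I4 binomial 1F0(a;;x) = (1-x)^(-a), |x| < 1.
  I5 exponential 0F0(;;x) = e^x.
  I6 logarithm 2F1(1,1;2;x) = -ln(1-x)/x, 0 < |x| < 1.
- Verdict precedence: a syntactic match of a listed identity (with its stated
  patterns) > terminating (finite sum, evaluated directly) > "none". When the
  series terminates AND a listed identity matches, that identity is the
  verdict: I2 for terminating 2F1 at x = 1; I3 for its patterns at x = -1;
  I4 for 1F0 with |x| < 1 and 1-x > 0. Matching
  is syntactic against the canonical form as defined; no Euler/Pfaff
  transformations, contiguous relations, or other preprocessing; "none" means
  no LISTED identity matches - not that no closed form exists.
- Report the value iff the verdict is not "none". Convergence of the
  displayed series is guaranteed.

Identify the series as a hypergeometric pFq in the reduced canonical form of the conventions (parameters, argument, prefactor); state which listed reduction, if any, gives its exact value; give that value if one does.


This is -1 * 0F2(-; -\frac{2}{3}, 5; -\frac{7}{6}) in reduced canonical form. Verdict: none here - no I1-I6 shape fits x = -\frac{7}{6} with lower {-\frac{2}{3}, 5}.

Key observation: t_0 being -1, (1)_k (C = -1, x = -7/6) is k! itself.
Consecutive-term ratio: r(k) = -\frac{7}{6} * 1 / [(k-\frac{2}{3}) (k+5) (k+1)] - rational in k, leading ratio -\frac{7}{6}; with t_0 = -1, classification follows.


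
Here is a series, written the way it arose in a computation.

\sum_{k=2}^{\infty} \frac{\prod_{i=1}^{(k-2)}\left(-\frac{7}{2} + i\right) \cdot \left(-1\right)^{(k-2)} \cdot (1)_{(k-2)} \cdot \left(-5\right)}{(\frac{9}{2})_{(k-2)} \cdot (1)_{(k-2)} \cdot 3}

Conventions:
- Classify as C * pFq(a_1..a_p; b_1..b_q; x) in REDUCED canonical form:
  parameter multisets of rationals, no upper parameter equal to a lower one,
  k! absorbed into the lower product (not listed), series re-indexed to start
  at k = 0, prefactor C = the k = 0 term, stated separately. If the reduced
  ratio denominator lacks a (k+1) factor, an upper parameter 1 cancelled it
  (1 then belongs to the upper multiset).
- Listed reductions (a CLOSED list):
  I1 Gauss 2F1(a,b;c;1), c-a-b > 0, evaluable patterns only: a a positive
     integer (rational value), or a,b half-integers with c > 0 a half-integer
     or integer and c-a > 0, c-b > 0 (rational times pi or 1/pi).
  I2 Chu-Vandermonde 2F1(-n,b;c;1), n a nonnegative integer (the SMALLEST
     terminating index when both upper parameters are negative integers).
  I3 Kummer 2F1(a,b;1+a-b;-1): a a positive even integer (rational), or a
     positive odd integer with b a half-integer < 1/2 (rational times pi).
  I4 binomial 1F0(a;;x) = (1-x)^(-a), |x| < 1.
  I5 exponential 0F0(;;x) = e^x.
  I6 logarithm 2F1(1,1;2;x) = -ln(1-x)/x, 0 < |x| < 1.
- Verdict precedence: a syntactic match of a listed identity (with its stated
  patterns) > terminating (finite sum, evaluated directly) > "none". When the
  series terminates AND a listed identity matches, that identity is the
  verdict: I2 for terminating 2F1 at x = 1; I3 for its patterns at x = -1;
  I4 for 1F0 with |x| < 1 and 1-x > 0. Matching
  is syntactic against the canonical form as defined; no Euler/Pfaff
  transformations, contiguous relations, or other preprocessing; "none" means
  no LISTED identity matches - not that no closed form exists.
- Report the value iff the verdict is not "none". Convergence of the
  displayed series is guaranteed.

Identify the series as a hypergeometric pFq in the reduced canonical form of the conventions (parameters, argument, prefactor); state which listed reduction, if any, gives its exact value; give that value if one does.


First insight: with t_0 = -\frac{5}{3}, the constant factors (C = -5/3, x = -1) combine into one prefactor.
Step ratio: r(k) = -1 * (k-\frac{5}{2}) (k+1) / [(k+\frac{9}{2}) (k+1)] ; factor over Q: parameters, x = -1, and C = -\frac{5}{3}.

The series (x = -1) is 2F1: upper {-\frac{5}{2}, 1}, lower {\frac{9}{2}}, prefactor -\frac{5}{3}. Verdict (x = -1): Kummer's theorem (I3) applies (x = -1; c = \frac{9}{2} equals 1+a-b for upper {-\frac{5}{2}, 1}: listed pattern). Value: \left(-\frac{175}{192}\right) \cdot \pi.


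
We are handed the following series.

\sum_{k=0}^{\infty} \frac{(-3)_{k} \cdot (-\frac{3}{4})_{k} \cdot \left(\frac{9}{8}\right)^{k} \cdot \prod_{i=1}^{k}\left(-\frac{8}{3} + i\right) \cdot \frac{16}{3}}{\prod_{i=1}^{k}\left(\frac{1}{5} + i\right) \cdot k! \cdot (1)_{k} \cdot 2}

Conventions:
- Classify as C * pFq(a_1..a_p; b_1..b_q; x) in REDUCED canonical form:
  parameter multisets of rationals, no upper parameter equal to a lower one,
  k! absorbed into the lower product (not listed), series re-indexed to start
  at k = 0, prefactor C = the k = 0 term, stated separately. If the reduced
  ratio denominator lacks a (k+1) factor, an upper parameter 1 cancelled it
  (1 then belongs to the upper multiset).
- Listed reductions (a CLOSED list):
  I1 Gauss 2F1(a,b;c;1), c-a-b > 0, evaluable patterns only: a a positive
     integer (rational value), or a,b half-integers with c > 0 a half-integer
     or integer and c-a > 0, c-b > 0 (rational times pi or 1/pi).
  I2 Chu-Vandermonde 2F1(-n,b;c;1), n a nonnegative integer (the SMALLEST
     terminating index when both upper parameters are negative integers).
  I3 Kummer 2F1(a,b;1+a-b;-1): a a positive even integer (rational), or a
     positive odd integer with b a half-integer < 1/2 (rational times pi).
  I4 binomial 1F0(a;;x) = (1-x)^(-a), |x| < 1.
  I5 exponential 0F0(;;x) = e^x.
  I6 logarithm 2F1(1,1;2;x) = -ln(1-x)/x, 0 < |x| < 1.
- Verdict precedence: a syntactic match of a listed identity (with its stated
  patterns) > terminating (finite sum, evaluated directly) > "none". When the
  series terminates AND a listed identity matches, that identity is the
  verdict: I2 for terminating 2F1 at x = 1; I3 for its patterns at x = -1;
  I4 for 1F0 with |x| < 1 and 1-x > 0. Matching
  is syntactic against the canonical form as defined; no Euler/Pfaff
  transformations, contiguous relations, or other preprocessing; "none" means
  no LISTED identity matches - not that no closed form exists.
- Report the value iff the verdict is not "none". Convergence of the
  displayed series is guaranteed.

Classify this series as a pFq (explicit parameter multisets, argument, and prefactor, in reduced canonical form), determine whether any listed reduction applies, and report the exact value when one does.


Canonical form: C = \frac{8}{3} times 3F2 with upper {-3, -\frac{5}{3}, -\frac{3}{4}}, lower {1, \frac{6}{5}}, x = \frac{9}{8}. Verdict: terminating - the sum ends at index 3 because -3 is a negative integer; exact evaluation follows. Hence: -\frac{30715939}{4325376}.

Key step: from the first term \frac{8}{3}: the running product (prefactor 8/3) telescopes to a rising factorial.
Step ratio: r(k) = \frac{9}{8} * (k-3) (k-\frac{5}{3}) (k-\frac{3}{4}) / [(k+1) (k+\frac{6}{5}) (k+1)] - rational in k. x = \frac{9}{8}; t_0 = \frac{8}{3}; negate the roots.


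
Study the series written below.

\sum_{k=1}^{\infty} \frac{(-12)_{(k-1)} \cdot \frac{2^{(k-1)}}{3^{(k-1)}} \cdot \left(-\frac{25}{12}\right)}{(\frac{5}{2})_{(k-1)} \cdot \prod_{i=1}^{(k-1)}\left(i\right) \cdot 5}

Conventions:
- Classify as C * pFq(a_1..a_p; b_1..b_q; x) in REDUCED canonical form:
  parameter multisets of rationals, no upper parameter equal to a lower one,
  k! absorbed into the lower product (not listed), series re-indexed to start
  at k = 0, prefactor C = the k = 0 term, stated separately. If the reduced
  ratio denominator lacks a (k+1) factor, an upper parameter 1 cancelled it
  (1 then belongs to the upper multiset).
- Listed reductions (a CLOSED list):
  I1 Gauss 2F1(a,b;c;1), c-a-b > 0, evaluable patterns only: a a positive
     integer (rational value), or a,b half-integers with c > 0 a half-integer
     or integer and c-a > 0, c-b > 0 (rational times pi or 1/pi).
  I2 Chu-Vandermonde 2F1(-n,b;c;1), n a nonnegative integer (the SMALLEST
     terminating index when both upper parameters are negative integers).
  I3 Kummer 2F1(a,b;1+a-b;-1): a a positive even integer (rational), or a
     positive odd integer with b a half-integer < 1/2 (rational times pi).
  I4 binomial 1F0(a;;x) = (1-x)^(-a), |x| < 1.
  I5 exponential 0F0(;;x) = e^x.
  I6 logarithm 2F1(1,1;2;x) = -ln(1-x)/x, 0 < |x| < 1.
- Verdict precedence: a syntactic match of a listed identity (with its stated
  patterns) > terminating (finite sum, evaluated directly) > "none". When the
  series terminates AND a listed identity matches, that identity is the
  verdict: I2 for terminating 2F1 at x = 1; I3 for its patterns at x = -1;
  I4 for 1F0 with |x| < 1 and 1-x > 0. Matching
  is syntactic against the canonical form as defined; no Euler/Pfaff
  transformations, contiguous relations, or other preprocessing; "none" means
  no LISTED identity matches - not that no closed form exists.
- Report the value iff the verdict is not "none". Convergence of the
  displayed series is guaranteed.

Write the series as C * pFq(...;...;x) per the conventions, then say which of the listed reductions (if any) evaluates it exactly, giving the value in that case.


Key observation: from the first term -\frac{5}{12}: the two geometric factors (prefactor -5/12) combine into one argument.
Term ratio: r(k) = \frac{2}{3} * (k-12) / [(k+\frac{5}{2}) (k+1)] - poly over poly, x = \frac{2}{3} from leading terms; C = -\frac{5}{12} at k = 0.

Reduced: x = \frac{2}{3}, 1F1, upper = {-12}, lower = {\frac{5}{2}}, C = -\frac{5}{12}. Verdict: terminating at k = 12: the factor (-12)_k kills every later term; summing the 13 survivors is exact. Sum: \frac{407421893168289877}{8250207838836736500}.


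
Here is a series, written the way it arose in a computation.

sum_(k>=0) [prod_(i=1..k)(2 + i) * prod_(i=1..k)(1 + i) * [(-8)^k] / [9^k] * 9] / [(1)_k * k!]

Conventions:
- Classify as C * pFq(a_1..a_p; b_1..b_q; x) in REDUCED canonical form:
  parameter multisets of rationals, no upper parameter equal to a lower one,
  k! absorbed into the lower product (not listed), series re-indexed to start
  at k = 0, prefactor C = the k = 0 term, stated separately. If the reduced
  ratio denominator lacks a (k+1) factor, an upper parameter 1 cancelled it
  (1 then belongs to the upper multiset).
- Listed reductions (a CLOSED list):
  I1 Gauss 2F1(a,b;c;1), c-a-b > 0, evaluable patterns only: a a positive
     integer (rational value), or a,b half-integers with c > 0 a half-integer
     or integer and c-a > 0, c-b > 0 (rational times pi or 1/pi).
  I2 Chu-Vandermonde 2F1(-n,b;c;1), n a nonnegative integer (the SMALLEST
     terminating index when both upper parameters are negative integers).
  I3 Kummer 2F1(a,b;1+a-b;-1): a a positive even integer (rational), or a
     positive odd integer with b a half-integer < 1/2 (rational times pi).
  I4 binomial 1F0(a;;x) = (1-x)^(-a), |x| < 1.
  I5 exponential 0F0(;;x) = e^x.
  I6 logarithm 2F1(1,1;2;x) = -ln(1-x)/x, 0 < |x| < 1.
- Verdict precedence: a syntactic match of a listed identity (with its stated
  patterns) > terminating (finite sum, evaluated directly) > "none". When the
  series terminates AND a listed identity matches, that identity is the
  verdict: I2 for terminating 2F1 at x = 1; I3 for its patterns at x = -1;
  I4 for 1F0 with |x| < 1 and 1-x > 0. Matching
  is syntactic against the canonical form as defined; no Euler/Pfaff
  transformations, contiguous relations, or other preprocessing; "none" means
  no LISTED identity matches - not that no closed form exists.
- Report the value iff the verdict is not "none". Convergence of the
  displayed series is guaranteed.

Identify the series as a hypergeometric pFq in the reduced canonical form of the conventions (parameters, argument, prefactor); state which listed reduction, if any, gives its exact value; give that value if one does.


Prefactor 9, argument -8/9: 2F1 with upper {2, 3} over lower {1}. Verdict: none (x = -8/9): each listed identity misses the multisets {2, 3} ; {1}.

The tell: t_0 = 9 here, and the two geometric factors (prefactor 9) combine into one argument.
Adjacent-term ratio: r(k) = (-8/9) * (k+2) (k+3) / [(k+1) (k+1)] - poly over poly, x = (-8/9) from leading terms; C = 9 at k = 0.
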